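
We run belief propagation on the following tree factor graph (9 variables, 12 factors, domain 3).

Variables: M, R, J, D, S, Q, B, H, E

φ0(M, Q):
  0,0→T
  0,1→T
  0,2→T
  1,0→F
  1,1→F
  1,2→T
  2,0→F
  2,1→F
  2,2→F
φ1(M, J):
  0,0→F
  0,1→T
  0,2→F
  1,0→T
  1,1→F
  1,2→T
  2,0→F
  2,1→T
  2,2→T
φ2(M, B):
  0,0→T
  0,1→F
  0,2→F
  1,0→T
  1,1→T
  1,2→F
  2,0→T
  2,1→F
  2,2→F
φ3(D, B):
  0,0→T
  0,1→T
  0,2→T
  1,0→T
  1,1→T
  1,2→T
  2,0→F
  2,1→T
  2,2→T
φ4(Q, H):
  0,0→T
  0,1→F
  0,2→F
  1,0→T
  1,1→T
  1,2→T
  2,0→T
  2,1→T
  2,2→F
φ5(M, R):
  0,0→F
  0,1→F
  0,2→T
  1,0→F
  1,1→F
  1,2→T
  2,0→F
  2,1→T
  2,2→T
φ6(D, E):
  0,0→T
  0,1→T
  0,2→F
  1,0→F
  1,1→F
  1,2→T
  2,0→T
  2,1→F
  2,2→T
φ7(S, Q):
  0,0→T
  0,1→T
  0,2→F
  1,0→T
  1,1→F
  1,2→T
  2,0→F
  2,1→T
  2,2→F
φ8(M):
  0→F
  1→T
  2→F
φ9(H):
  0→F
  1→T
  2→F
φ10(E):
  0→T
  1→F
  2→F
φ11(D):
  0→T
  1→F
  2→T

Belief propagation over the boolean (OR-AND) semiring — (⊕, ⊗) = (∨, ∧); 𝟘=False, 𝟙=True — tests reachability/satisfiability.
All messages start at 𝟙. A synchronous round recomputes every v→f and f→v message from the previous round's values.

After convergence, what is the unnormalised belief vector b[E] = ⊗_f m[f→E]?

init: all messages = 𝟙 over 3 values
r1 m[φ0→M] = [T, T, F]
r1 m[φ0→Q] = [T, T, T]
r1 m[φ1→M] = [T, T, T]
r1 m[φ1→J] = [T, T, T]
r1 m[φ2→M] = [T, T, T]
r1 m[φ2→B] = [T, T, F]
r1 m[φ3→D] = [T, T, T]
r1 m[φ3→B] = [T, T, T]
r1 m[φ4→Q] = [T, T, T]
r1 m[φ4→H] = [T, T, T]
r1 m[φ5→M] = [T, T, T]
r1 m[φ5→R] = [F, T, T]
r1 m[φ6→D] = [T, T, T]
r1 m[φ6→E] = [T, T, T]
r1 m[φ7→S] = [T, T, T]
r1 m[φ7→Q] = [T, T, T]
r1 m[φ8→M] = [F, T, F]
r1 m[φ9→H] = [F, T, F]
r1 m[φ10→E] = [T, F, F]
r1 m[φ11→D] = [T, F, T]
r1 m[M→φ0] = [T, T, T]
r1 m[M→φ1] = [T, T, T]
r1 m[M→φ2] = [T, T, T]
r1 m[M→φ5] = [T, T, T]
r1 m[M→φ8] = [T, T, T]
r1 m[R→φ5] = [T, T, T]
r1 m[J→φ1] = [T, T, T]
r1 m[D→φ3] = [T, T, T]
r1 m[D→φ6] = [T, T, T]
r1 m[D→φ11] = [T, T, T]
r1 m[S→φ7] = [T, T, T]
r1 m[Q→φ0] = [T, T, T]
r1 m[Q→φ4] = [T, T, T]
r1 m[Q→φ7] = [T, T, T]
r1 m[B→φ2] = [T, T, T]
r1 m[B→φ3] = [T, T, T]
r1 m[H→φ4] = [T, T, T]
r1 m[H→φ9] = [T, T, T]
r1 m[E→φ6] = [T, T, T]
r1 m[E→φ10] = [T, T, T]
r2 m[φ0→M] = [T, T, F]
r2 m[φ0→Q] = [T, T, T]
r2 m[φ1→M] = [T, T, T]
r2 m[φ1→J] = [T, T, T]
r2 m[φ2→M] = [T, T, T]
r2 m[φ2→B] = [T, T, F]
r2 m[φ3→D] = [T, T, T]
r2 m[φ3→B] = [T, T, T]
r2 m[φ4→Q] = [T, T, T]
r2 m[φ4→H] = [T, T, T]
r2 m[φ5→M] = [T, T, T]
r2 m[φ5→R] = [F, T, T]
r2 m[φ6→D] = [T, T, T]
r2 m[φ6→E] = [T, T, T]
r2 m[φ7→S] = [T, T, T]
r2 m[φ7→Q] = [T, T, T]
r2 m[φ8→M] = [F, T, F]
r2 m[φ9→H] = [F, T, F]
r2 m[φ10→E] = [T, F, F]
r2 m[φ11→D] = [T, F, T]
r2 m[M→φ0] = [F, T, F]
r2 m[M→φ1] = [F, T, F]
r2 m[M→φ2] = [F, T, F]
r2 m[M→φ5] = [F, T, F]
r2 m[M→φ8] = [T, T, F]
r2 m[R→φ5] = [T, T, T]
r2 m[J→φ1] = [T, T, T]
r2 m[D→φ3] = [T, F, T]
r2 m[D→φ6] = [T, F, T]
r2 m[D→φ11] = [T, T, T]
r2 m[S→φ7] = [T, T, T]
r2 m[Q→φ0] = [T, T, T]
r2 m[Q→φ4] = [T, T, T]
r2 m[Q→φ7] = [T, T, T]
r2 m[B→φ2] = [T, T, T]
r2 m[B→φ3] = [T, T, F]
r2 m[H→φ4] = [F, T, F]
r2 m[H→φ9] = [T, T, T]
r2 m[E→φ6] = [T, F, F]
r2 m[E→φ10] = [T, T, T]
r3 m[φ0→M] = [T, T, F]
r3 m[φ0→Q] = [F, F, T]
r3 m[φ1→M] = [T, T, T]
r3 m[φ1→J] = [T, F, T]
r3 m[φ2→M] = [T, T, T]
r3 m[φ2→B] = [T, T, F]
r3 m[φ3→D] = [T, T, T]
r3 m[φ3→B] = [T, T, T]
r3 m[φ4→Q] = [F, T, T]
r3 m[φ4→H] = [T, T, T]
r3 m[φ5→M] = [T, T, T]
r3 m[φ5→R] = [F, F, T]
r3 m[φ6→D] = [T, F, T]
r3 m[φ6→E] = [T, T, T]
r3 m[φ7→S] = [T, T, T]
r3 m[φ7→Q] = [T, T, T]
r3 m[φ8→M] = [F, T, F]
r3 m[φ9→H] = [F, T, F]
r3 m[φ10→E] = [T, F, F]
r3 m[φ11→D] = [T, F, T]
r3 m[M→φ0] = [F, T, F]
r3 m[M→φ1] = [F, T, F]
r3 m[M→φ2] = [F, T, F]
r3 m[M→φ5] = [F, T, F]
r3 m[M→φ8] = [T, T, F]
r3 m[R→φ5] = [T, T, T]
r3 m[J→φ1] = [T, T, T]
r3 m[D→φ3] = [T, F, T]
r3 m[D→φ6] = [T, F, T]
r3 m[D→φ11] = [T, T, T]
r3 m[S→φ7] = [T, T, T]
r3 m[Q→φ0] = [T, T, T]
r3 m[Q→φ4] = [T, T, T]
r3 m[Q→φ7] = [T, T, T]
r3 m[B→φ2] = [T, T, T]
r3 m[B→φ3] = [T, T, F]
r3 m[H→φ4] = [F, T, F]
r3 m[H→φ9] = [T, T, T]
r3 m[E→φ6] = [T, F, F]
r3 m[E→φ10] = [T, T, T]
r4 m[φ0→M] = [T, T, F]
r4 m[φ0→Q] = [F, F, T]
r4 m[φ1→M] = [T, T, T]
r4 m[φ1→J] = [T, F, T]
r4 m[φ2→M] = [T, T, T]
r4 m[φ2→B] = [T, T, F]
r4 m[φ3→D] = [T, T, T]
r4 m[φ3→B] = [T, T, T]
r4 m[φ4→Q] = [F, T, T]
r4 m[φ4→H] = [T, T, T]
r4 m[φ5→M] = [T, T, T]
r4 m[φ5→R] = [F, F, T]
r4 m[φ6→D] = [T, F, T]
r4 m[φ6→E] = [T, T, T]
r4 m[φ7→S] = [T, T, T]
r4 m[φ7→Q] = [T, T, T]
r4 m[φ8→M] = [F, T, F]
r4 m[φ9→H] = [F, T, F]
r4 m[φ10→E] = [T, F, F]
r4 m[φ11→D] = [T, F, T]
r4 m[M→φ0] = [F, T, F]
r4 m[M→φ1] = [F, T, F]
r4 m[M→φ2] = [F, T, F]
r4 m[M→φ5] = [F, T, F]
r4 m[M→φ8] = [T, T, F]
r4 m[R→φ5] = [T, T, T]
r4 m[J→φ1] = [T, T, T]
r4 m[D→φ3] = [T, F, T]
r4 m[D→φ6] = [T, F, T]
r4 m[D→φ11] = [T, F, T]
r4 m[S→φ7] = [T, T, T]
r4 m[Q→φ0] = [F, T, T]
r4 m[Q→φ4] = [F, F, T]
r4 m[Q→φ7] = [F, F, T]
r4 m[B→φ2] = [T, T, T]
r4 m[B→φ3] = [T, T, F]
r4 m[H→φ4] = [F, T, F]
r4 m[H→φ9] = [T, T, T]
r4 m[E→φ6] = [T, F, F]
r4 m[E→φ10] = [T, T, T]
r5 m[φ0→M] = [T, T, F]
r5 m[φ0→Q] = [F, F, T]
r5 m[φ1→M] = [T, T, T]
r5 m[φ1→J] = [T, F, T]
r5 m[φ2→M] = [T, T, T]
r5 m[φ2→B] = [T, T, F]
r5 m[φ3→D] = [T, T, T]
r5 m[φ3→B] = [T, T, T]
r5 m[φ4→Q] = [F, T, T]
r5 m[φ4→H] = [T, T, F]
r5 m[φ5→M] = [T, T, T]
r5 m[φ5→R] = [F, F, T]
r5 m[φ6→D] = [T, F, T]
r5 m[φ6→E] = [T, T, T]
r5 m[φ7→S] = [F, T, F]
r5 m[φ7→Q] = [T, T, T]
r5 m[φ8→M] = [F, T, F]
r5 m[φ9→H] = [F, T, F]
r5 m[φ10→E] = [T, F, F]
r5 m[φ11→D] = [T, F, T]
r5 m[M→φ0] = [F, T, F]
r5 m[M→φ1] = [F, T, F]
r5 m[M→φ2] = [F, T, F]
r5 m[M→φ5] = [F, T, F]
r5 m[M→φ8] = [T, T, F]
r5 m[R→φ5] = [T, T, T]
r5 m[J→φ1] = [T, T, T]
r5 m[D→φ3] = [T, F, T]
r5 m[D→φ6] = [T, F, T]
r5 m[D→φ11] = [T, F, T]
r5 m[S→φ7] = [T, T, T]
r5 m[Q→φ0] = [F, T, T]
r5 m[Q→φ4] = [F, F, T]
r5 m[Q→φ7] = [F, F, T]
r5 m[B→φ2] = [T, T, T]
r5 m[B→φ3] = [T, T, F]
r5 m[H→φ4] = [F, T, F]
r5 m[H→φ9] = [T, T, T]
r5 m[E→φ6] = [T, F, F]
r5 m[E→φ10] = [T, T, T]
r6 m[φ0→M] = [T, T, F]
r6 m[φ0→Q] = [F, F, T]
r6 m[φ1→M] = [T, T, T]
r6 m[φ1→J] = [T, F, T]
r6 m[φ2→M] = [T, T, T]
r6 m[φ2→B] = [T, T, F]
r6 m[φ3→D] = [T, T, T]
r6 m[φ3→B] = [T, T, T]
r6 m[φ4→Q] = [F, T, T]
r6 m[φ4→H] = [T, T, F]
r6 m[φ5→M] = [T, T, T]
r6 m[φ5→R] = [F, F, T]
r6 m[φ6→D] = [T, F, T]
r6 m[φ6→E] = [T, T, T]
r6 m[φ7→S] = [F, T, F]
r6 m[φ7→Q] = [T, T, T]
r6 m[φ8→M] = [F, T, F]
r6 m[φ9→H] = [F, T, F]
r6 m[φ10→E] = [T, F, F]
r6 m[φ11→D] = [T, F, T]
r6 m[M→φ0] = [F, T, F]
r6 m[M→φ1] = [F, T, F]
r6 m[M→φ2] = [F, T, F]
r6 m[M→φ5] = [F, T, F]
r6 m[M→φ8] = [T, T, F]
r6 m[R→φ5] = [T, T, T]
r6 m[J→φ1] = [T, T, T]
r6 m[D→φ3] = [T, F, T]
r6 m[D→φ6] = [T, F, T]
r6 m[D→φ11] = [T, F, T]
r6 m[S→φ7] = [T, T, T]
r6 m[Q→φ0] = [F, T, T]
r6 m[Q→φ4] = [F, F, T]
r6 m[Q→φ7] = [F, F, T]
r6 m[B→φ2] = [T, T, T]
r6 m[B→φ3] = [T, T, F]
r6 m[H→φ4] = [F, T, F]
r6 m[H→φ9] = [T, T, F]
r6 m[E→φ6] = [T, F, F]
r6 m[E→φ10] = [T, T, T]
r7 m[φ0→M] = [T, T, F]
r7 m[φ0→Q] = [F, F, T]
r7 m[φ1→M] = [T, T, T]
r7 m[φ1→J] = [T, F, T]
r7 m[φ2→M] = [T, T, T]
r7 m[φ2→B] = [T, T, F]
r7 m[φ3→D] = [T, T, T]
r7 m[φ3→B] = [T, T, T]
r7 m[φ4→Q] = [F, T, T]
r7 m[φ4→H] = [T, T, F]
r7 m[φ5→M] = [T, T, T]
r7 m[φ5→R] = [F, F, T]
r7 m[φ6→D] = [T, F, T]
r7 m[φ6→E] = [T, T, T]
r7 m[φ7→S] = [F, T, F]
r7 m[φ7→Q] = [T, T, T]
r7 m[φ8→M] = [F, T, F]
r7 m[φ9→H] = [F, T, F]
r7 m[φ10→E] = [T, F, F]
r7 m[φ11→D] = [T, F, T]
r7 m[M→φ0] = [F, T, F]
r7 m[M→φ1] = [F, T, F]
r7 m[M→φ2] = [F, T, F]
r7 m[M→φ5] = [F, T, F]
r7 m[M→φ8] = [T, T, F]
r7 m[R→φ5] = [T, T, T]
r7 m[J→φ1] = [T, T, T]
r7 m[D→φ3] = [T, F, T]
r7 m[D→φ6] = [T, F, T]
r7 m[D→φ11] = [T, F, T]
r7 m[S→φ7] = [T, T, T]
r7 m[Q→φ0] = [F, T, T]
r7 m[Q→φ4] = [F, F, T]
r7 m[Q→φ7] = [F, F, T]
r7 m[B→φ2] = [T, T, T]
r7 m[B→φ3] = [T, T, F]
r7 m[H→φ4] = [F, T, F]
r7 m[H→φ9] = [T, T, F]
r7 m[E→φ6] = [T, F, F]
r7 m[E→φ10] = [T, T, T]
fixed point reached at round 7
b[E] = ⊗ incoming = [T, F, F]

b[E] = [T, F, F]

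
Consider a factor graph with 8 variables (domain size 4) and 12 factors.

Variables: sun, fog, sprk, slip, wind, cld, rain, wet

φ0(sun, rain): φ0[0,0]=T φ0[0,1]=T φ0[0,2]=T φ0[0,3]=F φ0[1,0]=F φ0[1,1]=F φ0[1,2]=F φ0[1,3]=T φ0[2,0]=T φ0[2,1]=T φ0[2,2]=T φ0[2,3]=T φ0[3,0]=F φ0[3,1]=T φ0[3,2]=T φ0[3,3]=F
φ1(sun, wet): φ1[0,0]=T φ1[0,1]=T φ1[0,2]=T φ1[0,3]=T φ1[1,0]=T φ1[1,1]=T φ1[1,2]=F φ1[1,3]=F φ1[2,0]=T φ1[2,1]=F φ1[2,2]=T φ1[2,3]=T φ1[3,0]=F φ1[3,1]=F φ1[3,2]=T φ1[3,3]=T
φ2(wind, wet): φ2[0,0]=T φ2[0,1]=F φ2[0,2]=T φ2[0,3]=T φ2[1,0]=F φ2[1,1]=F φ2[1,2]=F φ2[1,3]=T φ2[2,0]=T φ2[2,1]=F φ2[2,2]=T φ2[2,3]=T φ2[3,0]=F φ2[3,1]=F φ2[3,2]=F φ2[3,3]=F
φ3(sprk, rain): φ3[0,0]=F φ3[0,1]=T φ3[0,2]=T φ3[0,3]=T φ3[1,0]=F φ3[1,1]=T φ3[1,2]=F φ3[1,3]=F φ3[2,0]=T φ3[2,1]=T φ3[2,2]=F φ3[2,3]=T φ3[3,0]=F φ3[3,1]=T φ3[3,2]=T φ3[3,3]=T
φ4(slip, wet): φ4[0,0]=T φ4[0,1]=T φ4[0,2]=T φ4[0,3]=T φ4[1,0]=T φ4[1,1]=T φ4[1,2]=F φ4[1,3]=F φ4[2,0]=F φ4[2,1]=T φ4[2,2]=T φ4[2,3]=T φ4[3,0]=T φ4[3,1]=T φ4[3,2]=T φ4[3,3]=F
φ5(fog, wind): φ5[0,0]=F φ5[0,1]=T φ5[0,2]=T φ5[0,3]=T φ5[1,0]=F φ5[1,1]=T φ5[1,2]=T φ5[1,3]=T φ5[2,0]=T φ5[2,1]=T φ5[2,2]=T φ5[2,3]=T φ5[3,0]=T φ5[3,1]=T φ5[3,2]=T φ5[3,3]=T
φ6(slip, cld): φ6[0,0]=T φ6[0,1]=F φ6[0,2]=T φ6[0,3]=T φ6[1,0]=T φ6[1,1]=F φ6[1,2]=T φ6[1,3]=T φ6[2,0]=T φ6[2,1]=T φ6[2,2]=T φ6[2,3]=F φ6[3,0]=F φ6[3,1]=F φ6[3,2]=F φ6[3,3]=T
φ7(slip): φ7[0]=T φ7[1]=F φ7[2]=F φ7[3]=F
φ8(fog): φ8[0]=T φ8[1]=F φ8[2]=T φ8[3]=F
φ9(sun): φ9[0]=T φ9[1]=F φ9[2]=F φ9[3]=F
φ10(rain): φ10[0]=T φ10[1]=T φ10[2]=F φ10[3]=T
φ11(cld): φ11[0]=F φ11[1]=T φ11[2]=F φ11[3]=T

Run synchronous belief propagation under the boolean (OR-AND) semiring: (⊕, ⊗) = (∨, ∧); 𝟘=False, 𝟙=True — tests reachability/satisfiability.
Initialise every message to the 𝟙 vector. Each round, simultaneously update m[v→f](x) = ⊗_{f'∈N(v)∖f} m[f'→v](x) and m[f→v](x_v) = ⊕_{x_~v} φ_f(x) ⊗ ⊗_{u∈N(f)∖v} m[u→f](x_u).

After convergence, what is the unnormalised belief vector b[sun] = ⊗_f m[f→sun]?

b[sun] = [T, F, F, F]

init: all messages = 𝟙 over 4 values
r1 m[φ0→sun] = [T, T, T, T]
r1 m[φ0→rain] = [T, T, T, T]
r1 m[φ1→sun] = [T, T, T, T]
r1 m[φ1→wet] = [T, T, T, T]
r1 m[φ2→wind] = [T, T, T, F]
r1 m[φ2→wet] = [T, F, T, T]
r1 m[φ3→sprk] = [T, T, T, T]
r1 m[φ3→rain] = [T, T, T, T]
r1 m[φ4→slip] = [T, T, T, T]
r1 m[φ4→wet] = [T, T, T, T]
r1 m[φ5→fog] = [T, T, T, T]
r1 m[φ5→wind] = [T, T, T, T]
r1 m[φ6→slip] = [T, T, T, T]
r1 m[φ6→cld] = [T, T, T, T]
r1 m[φ7→slip] = [T, F, F, F]
r1 m[φ8→fog] = [T, F, T, F]
r1 m[φ9→sun] = [T, F, F, F]
r1 m[φ10→rain] = [T, T, F, T]
r1 m[φ11→cld] = [F, T, F, T]
r1 m[sun→φ0] = [T, T, T, T]
r1 m[sun→φ1] = [T, T, T, T]
r1 m[sun→φ9] = [T, T, T, T]
r1 m[fog→φ5] = [T, T, T, T]
r1 m[fog→φ8] = [T, T, T, T]
r1 m[sprk→φ3] = [T, T, T, T]
r1 m[slip→φ4] = [T, T, T, T]
r1 m[slip→φ6] = [T, T, T, T]
r1 m[slip→φ7] = [T, T, T, T]
r1 m[wind→φ2] = [T, T, T, T]
r1 m[wind→φ5] = [T, T, T, T]
r1 m[cld→φ6] = [T, T, T, T]
r1 m[cld→φ11] = [T, T, T, T]
r1 m[rain→φ0] = [T, T, T, T]
r1 m[rain→φ3] = [T, T, T, T]
r1 m[rain→φ10] = [T, T, T, T]
r1 m[wet→φ1] = [T, T, T, T]
r1 m[wet→φ2] = [T, T, T, T]
r1 m[wet→φ4] = [T, T, T, T]
r2 m[φ0→sun] = [T, T, T, T]
r2 m[φ0→rain] = [T, T, T, T]
r2 m[φ1→sun] = [T, T, T, T]
r2 m[φ1→wet] = [T, T, T, T]
r2 m[φ2→wind] = [T, T, T, F]
r2 m[φ2→wet] = [T, F, T, T]
r2 m[φ3→sprk] = [T, T, T, T]
r2 m[φ3→rain] = [T, T, T, T]
r2 m[φ4→slip] = [T, T, T, T]
r2 m[φ4→wet] = [T, T, T, T]
r2 m[φ5→fog] = [T, T, T, T]
r2 m[φ5→wind] = [T, T, T, T]
r2 m[φ6→slip] = [T, T, T, T]
r2 m[φ6→cld] = [T, T, T, T]
r2 m[φ7→slip] = [T, F, F, F]
r2 m[φ8→fog] = [T, F, T, F]
r2 m[φ9→sun] = [T, F, F, F]
r2 m[φ10→rain] = [T, T, F, T]
r2 m[φ11→cld] = [F, T, F, T]
r2 m[sun→φ0] = [T, F, F, F]
r2 m[sun→φ1] = [T, F, F, F]
r2 m[sun→φ9] = [T, T, T, T]
r2 m[fog→φ5] = [T, F, T, F]
r2 m[fog→φ8] = [T, T, T, T]
r2 m[sprk→φ3] = [T, T, T, T]
r2 m[slip→φ4] = [T, F, F, F]
r2 m[slip→φ6] = [T, F, F, F]
r2 m[slip→φ7] = [T, T, T, T]
r2 m[wind→φ2] = [T, T, T, T]
r2 m[wind→φ5] = [T, T, T, F]
r2 m[cld→φ6] = [F, T, F, T]
r2 m[cld→φ11] = [T, T, T, T]
r2 m[rain→φ0] = [T, T, F, T]
r2 m[rain→φ3] = [T, T, F, T]
r2 m[rain→φ10] = [T, T, T, T]
r2 m[wet→φ1] = [T, F, T, T]
r2 m[wet→φ2] = [T, T, T, T]
r2 m[wet→φ4] = [T, F, T, T]
r3 m[φ0→sun] = [T, T, T, T]
r3 m[φ0→rain] = [T, T, T, F]
r3 m[φ1→sun] = [T, T, T, T]
r3 m[φ1→wet] = [T, T, T, T]
r3 m[φ2→wind] = [T, T, T, F]
r3 m[φ2→wet] = [T, F, T, T]
r3 m[φ3→sprk] = [T, T, T, T]
r3 m[φ3→rain] = [T, T, T, T]
r3 m[φ4→slip] = [T, T, T, T]
r3 m[φ4→wet] = [T, T, T, T]
r3 m[φ5→fog] = [T, T, T, T]
r3 m[φ5→wind] = [T, T, T, T]
r3 m[φ6→slip] = [T, T, T, T]
r3 m[φ6→cld] = [T, F, T, T]
r3 m[φ7→slip] = [T, F, F, F]
r3 m[φ8→fog] = [T, F, T, F]
r3 m[φ9→sun] = [T, F, F, F]
r3 m[φ10→rain] = [T, T, F, T]
r3 m[φ11→cld] = [F, T, F, T]
r3 m[sun→φ0] = [T, F, F, F]
r3 m[sun→φ1] = [T, F, F, F]
r3 m[sun→φ9] = [T, T, T, T]
r3 m[fog→φ5] = [T, F, T, F]
r3 m[fog→φ8] = [T, T, T, T]
r3 m[sprk→φ3] = [T, T, T, T]
r3 m[slip→φ4] = [T, F, F, F]
r3 m[slip→φ6] = [T, F, F, F]
r3 m[slip→φ7] = [T, T, T, T]
r3 m[wind→φ2] = [T, T, T, T]
r3 m[wind→φ5] = [T, T, T, F]
r3 m[cld→φ6] = [F, T, F, T]
r3 m[cld→φ11] = [T, T, T, T]
r3 m[rain→φ0] = [T, T, F, T]
r3 m[rain→φ3] = [T, T, F, T]
r3 m[rain→φ10] = [T, T, T, T]
r3 m[wet→φ1] = [T, F, T, T]
r3 m[wet→φ2] = [T, T, T, T]
r3 m[wet→φ4] = [T, F, T, T]
r4 m[φ0→sun] = [T, T, T, T]
r4 m[φ0→rain] = [T, T, T, F]
r4 m[φ1→sun] = [T, T, T, T]
r4 m[φ1→wet] = [T, T, T, T]
r4 m[φ2→wind] = [T, T, T, F]
r4 m[φ2→wet] = [T, F, T, T]
r4 m[φ3→sprk] = [T, T, T, T]
r4 m[φ3→rain] = [T, T, T, T]
r4 m[φ4→slip] = [T, T, T, T]
r4 m[φ4→wet] = [T, T, T, T]
r4 m[φ5→fog] = [T, T, T, T]
r4 m[φ5→wind] = [T, T, T, T]
r4 m[φ6→slip] = [T, T, T, T]
r4 m[φ6→cld] = [T, F, T, T]
r4 m[φ7→slip] = [T, F, F, F]
r4 m[φ8→fog] = [T, F, T, F]
r4 m[φ9→sun] = [T, F, F, F]
r4 m[φ10→rain] = [T, T, F, T]
r4 m[φ11→cld] = [F, T, F, T]
r4 m[sun→φ0] = [T, F, F, F]
r4 m[sun→φ1] = [T, F, F, F]
r4 m[sun→φ9] = [T, T, T, T]
r4 m[fog→φ5] = [T, F, T, F]
r4 m[fog→φ8] = [T, T, T, T]
r4 m[sprk→φ3] = [T, T, T, T]
r4 m[slip→φ4] = [T, F, F, F]
r4 m[slip→φ6] = [T, F, F, F]
r4 m[slip→φ7] = [T, T, T, T]
r4 m[wind→φ2] = [T, T, T, T]
r4 m[wind→φ5] = [T, T, T, F]
r4 m[cld→φ6] = [F, T, F, T]
r4 m[cld→φ11] = [T, F, T, T]
r4 m[rain→φ0] = [T, T, F, T]
r4 m[rain→φ3] = [T, T, F, F]
r4 m[rain→φ10] = [T, T, T, F]
r4 m[wet→φ1] = [T, F, T, T]
r4 m[wet→φ2] = [T, T, T, T]
r4 m[wet→φ4] = [T, F, T, T]
r5 m[φ0→sun] = [T, T, T, T]
r5 m[φ0→rain] = [T, T, T, F]
r5 m[φ1→sun] = [T, T, T, T]
r5 m[φ1→wet] = [T, T, T, T]
r5 m[φ2→wind] = [T, T, T, F]
r5 m[φ2→wet] = [T, F, T, T]
r5 m[φ3→sprk] = [T, T, T, T]
r5 m[φ3→rain] = [T, T, T, T]
r5 m[φ4→slip] = [T, T, T, T]
r5 m[φ4→wet] = [T, T, T, T]
r5 m[φ5→fog] = [T, T, T, T]
r5 m[φ5→wind] = [T, T, T, T]
r5 m[φ6→slip] = [T, T, T, T]
r5 m[φ6→cld] = [T, F, T, T]
r5 m[φ7→slip] = [T, F, F, F]
r5 m[φ8→fog] = [T, F, T, F]
r5 m[φ9→sun] = [T, F, F, F]
r5 m[φ10→rain] = [T, T, F, T]
r5 m[φ11→cld] = [F, T, F, T]
r5 m[sun→φ0] = [T, F, F, F]
r5 m[sun→φ1] = [T, F, F, F]
r5 m[sun→φ9] = [T, T, T, T]
r5 m[fog→φ5] = [T, F, T, F]
r5 m[fog→φ8] = [T, T, T, T]
r5 m[sprk→φ3] = [T, T, T, T]
r5 m[slip→φ4] = [T, F, F, F]
r5 m[slip→φ6] = [T, F, F, F]
r5 m[slip→φ7] = [T, T, T, T]
r5 m[wind→φ2] = [T, T, T, T]
r5 m[wind→φ5] = [T, T, T, F]
r5 m[cld→φ6] = [F, T, F, T]
r5 m[cld→φ11] = [T, F, T, T]
r5 m[rain→φ0] = [T, T, F, T]
r5 m[rain→φ3] = [T, T, F, F]
r5 m[rain→φ10] = [T, T, T, F]
r5 m[wet→φ1] = [T, F, T, T]
r5 m[wet→φ2] = [T, T, T, T]
r5 m[wet→φ4] = [T, F, T, T]
fixed point reached at round 5
b[sun] = ⊗ incoming = [T, F, F, F]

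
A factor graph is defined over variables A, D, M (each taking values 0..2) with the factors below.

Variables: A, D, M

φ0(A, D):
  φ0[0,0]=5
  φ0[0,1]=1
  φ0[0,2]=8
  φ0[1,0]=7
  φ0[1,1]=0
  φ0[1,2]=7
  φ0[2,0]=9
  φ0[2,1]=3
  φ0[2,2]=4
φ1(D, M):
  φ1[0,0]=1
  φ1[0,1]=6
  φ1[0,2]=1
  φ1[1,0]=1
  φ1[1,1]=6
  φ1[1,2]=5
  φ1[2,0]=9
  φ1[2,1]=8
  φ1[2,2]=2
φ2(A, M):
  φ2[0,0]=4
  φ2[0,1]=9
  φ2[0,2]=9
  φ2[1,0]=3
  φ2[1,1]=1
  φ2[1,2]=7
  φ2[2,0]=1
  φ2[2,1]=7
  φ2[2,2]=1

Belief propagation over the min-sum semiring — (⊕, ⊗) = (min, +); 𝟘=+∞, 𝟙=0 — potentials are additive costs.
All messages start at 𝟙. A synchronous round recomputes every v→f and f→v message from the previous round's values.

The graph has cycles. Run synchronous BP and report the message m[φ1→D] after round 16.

init: all messages = 𝟙 over 3 values
r1 m[φ0→A] = [1, 0, 3]
r1 m[φ0→D] = [5, 0, 4]
r1 m[φ1→D] = [1, 1, 2]
r1 m[φ1→M] = [1, 6, 1]
r1 m[φ2→A] = [4, 1, 1]
r1 m[φ2→M] = [1, 1, 1]
r1 m[A→φ0] = [0, 0, 0]
r1 m[A→φ2] = [0, 0, 0]
r1 m[D→φ0] = [0, 0, 0]
r1 m[D→φ1] = [0, 0, 0]
r1 m[M→φ1] = [0, 0, 0]
r1 m[M→φ2] = [0, 0, 0]
r2 m[φ0→A] = [1, 0, 3]
r2 m[φ0→D] = [5, 0, 4]
r2 m[φ1→D] = [1, 1, 2]
r2 m[φ1→M] = [1, 6, 1]
r2 m[φ2→A] = [4, 1, 1]
r2 m[φ2→M] = [1, 1, 1]
r2 m[A→φ0] = [4, 1, 1]
r2 m[A→φ2] = [1, 0, 3]
r2 m[D→φ0] = [1, 1, 2]
r2 m[D→φ1] = [5, 0, 4]
r2 m[M→φ1] = [1, 1, 1]
r2 m[M→φ2] = [1, 6, 1]
r3 m[φ0→A] = [2, 1, 4]
r3 m[φ0→D] = [8, 1, 5]
r3 m[φ1→D] = [2, 2, 3]
r3 m[φ1→M] = [1, 6, 5]
r3 m[φ2→A] = [5, 4, 2]
r3 m[φ2→M] = [3, 1, 4]
r3 m[A→φ0] = [4, 1, 1]
r3 m[A→φ2] = [1, 0, 3]
r3 m[D→φ0] = [1, 1, 2]
r3 m[D→φ1] = [5, 0, 4]
r3 m[M→φ1] = [1, 1, 1]
r3 m[M→φ2] = [1, 6, 1]
r4 m[φ0→A] = [2, 1, 4]
r4 m[φ0→D] = [8, 1, 5]
r4 m[φ1→D] = [2, 2, 3]
r4 m[φ1→M] = [1, 6, 5]
r4 m[φ2→A] = [5, 4, 2]
r4 m[φ2→M] = [3, 1, 4]
r4 m[A→φ0] = [5, 4, 2]
r4 m[A→φ2] = [2, 1, 4]
r4 m[D→φ0] = [2, 2, 3]
r4 m[D→φ1] = [8, 1, 5]
r4 m[M→φ1] = [3, 1, 4]
r4 m[M→φ2] = [1, 6, 5]
r5 m[φ0→A] = [3, 2, 5]
r5 m[φ0→D] = [10, 4, 6]
r5 m[φ1→D] = [4, 4, 6]
r5 m[φ1→M] = [2, 7, 6]
r5 m[φ2→A] = [5, 4, 2]
r5 m[φ2→M] = [4, 2, 5]
r5 m[A→φ0] = [5, 4, 2]
r5 m[A→φ2] = [2, 1, 4]
r5 m[D→φ0] = [2, 2, 3]
r5 m[D→φ1] = [8, 1, 5]
r5 m[M→φ1] = [3, 1, 4]
r5 m[M→φ2] = [1, 6, 5]
r6 m[φ0→A] = [3, 2, 5]
r6 m[φ0→D] = [10, 4, 6]
r6 m[φ1→D] = [4, 4, 6]
r6 m[φ1→M] = [2, 7, 6]
r6 m[φ2→A] = [5, 4, 2]
r6 m[φ2→M] = [4, 2, 5]
r6 m[A→φ0] = [5, 4, 2]
r6 m[A→φ2] = [3, 2, 5]
r6 m[D→φ0] = [4, 4, 6]
r6 m[D→φ1] = [10, 4, 6]
r6 m[M→φ1] = [4, 2, 5]
r6 m[M→φ2] = [2, 7, 6]
r7 m[φ0→A] = [5, 4, 7]
r7 m[φ0→D] = [10, 4, 6]
r7 m[φ1→D] = [5, 5, 7]
r7 m[φ1→M] = [5, 10, 8]
r7 m[φ2→A] = [6, 5, 3]
r7 m[φ2→M] = [5, 3, 6]
r7 m[A→φ0] = [5, 4, 2]
r7 m[A→φ2] = [3, 2, 5]
r7 m[D→φ0] = [4, 4, 6]
r7 m[D→φ1] = [10, 4, 6]
r7 m[M→φ1] = [4, 2, 5]
r7 m[M→φ2] = [2, 7, 6]
r8 m[φ0→A] = [5, 4, 7]
r8 m[φ0→D] = [10, 4, 6]
r8 m[φ1→D] = [5, 5, 7]
r8 m[φ1→M] = [5, 10, 8]
r8 m[φ2→A] = [6, 5, 3]
r8 m[φ2→M] = [5, 3, 6]
r8 m[A→φ0] = [6, 5, 3]
r8 m[A→φ2] = [5, 4, 7]
r8 m[D→φ0] = [5, 5, 7]
r8 m[D→φ1] = [10, 4, 6]
r8 m[M→φ1] = [5, 3, 6]
r8 m[M→φ2] = [5, 10, 8]
r9 m[φ0→A] = [6, 5, 8]
r9 m[φ0→D] = [11, 5, 7]
r9 m[φ1→D] = [6, 6, 8]
r9 m[φ1→M] = [5, 10, 8]
r9 m[φ2→A] = [9, 8, 6]
r9 m[φ2→M] = [7, 5, 8]
r9 m[A→φ0] = [6, 5, 3]
r9 m[A→φ2] = [5, 4, 7]
r9 m[D→φ0] = [5, 5, 7]
r9 m[D→φ1] = [10, 4, 6]
r9 m[M→φ1] = [5, 3, 6]
r9 m[M→φ2] = [5, 10, 8]
r10 m[φ0→A] = [6, 5, 8]
r10 m[φ0→D] = [11, 5, 7]
r10 m[φ1→D] = [6, 6, 8]
r10 m[φ1→M] = [5, 10, 8]
r10 m[φ2→A] = [9, 8, 6]
r10 m[φ2→M] = [7, 5, 8]
r10 m[A→φ0] = [9, 8, 6]
r10 m[A→φ2] = [6, 5, 8]
r10 m[D→φ0] = [6, 6, 8]
r10 m[D→φ1] = [11, 5, 7]
r10 m[M→φ1] = [7, 5, 8]
r10 m[M→φ2] = [5, 10, 8]
r11 m[φ0→A] = [7, 6, 9]
r11 m[φ0→D] = [14, 8, 10]
r11 m[φ1→D] = [8, 8, 10]
r11 m[φ1→M] = [6, 11, 9]
r11 m[φ2→A] = [9, 8, 6]
r11 m[φ2→M] = [8, 6, 9]
r11 m[A→φ0] = [9, 8, 6]
r11 m[A→φ2] = [6, 5, 8]
r11 m[D→φ0] = [6, 6, 8]
r11 m[D→φ1] = [11, 5, 7]
r11 m[M→φ1] = [7, 5, 8]
r11 m[M→φ2] = [5, 10, 8]
r12 m[φ0→A] = [7, 6, 9]
r12 m[φ0→D] = [14, 8, 10]
r12 m[φ1→D] = [8, 8, 10]
r12 m[φ1→M] = [6, 11, 9]
r12 m[φ2→A] = [9, 8, 6]
r12 m[φ2→M] = [8, 6, 9]
r12 m[A→φ0] = [9, 8, 6]
r12 m[A→φ2] = [7, 6, 9]
r12 m[D→φ0] = [8, 8, 10]
r12 m[D→φ1] = [14, 8, 10]
r12 m[M→φ1] = [8, 6, 9]
r12 m[M→φ2] = [6, 11, 9]
r13 m[φ0→A] = [9, 8, 11]
r13 m[φ0→D] = [14, 8, 10]
r13 m[φ1→D] = [9, 9, 11]
r13 m[φ1→M] = [9, 14, 12]
r13 m[φ2→A] = [10, 9, 7]
r13 m[φ2→M] = [9, 7, 10]
r13 m[A→φ0] = [9, 8, 6]
r13 m[A→φ2] = [7, 6, 9]
r13 m[D→φ0] = [8, 8, 10]
r13 m[D→φ1] = [14, 8, 10]
r13 m[M→φ1] = [8, 6, 9]
r13 m[M→φ2] = [6, 11, 9]
r14 m[φ0→A] = [9, 8, 11]
r14 m[φ0→D] = [14, 8, 10]
r14 m[φ1→D] = [9, 9, 11]
r14 m[φ1→M] = [9, 14, 12]
r14 m[φ2→A] = [10, 9, 7]
r14 m[φ2→M] = [9, 7, 10]
r14 m[A→φ0] = [10, 9, 7]
r14 m[A→φ2] = [9, 8, 11]
r14 m[D→φ0] = [9, 9, 11]
r14 m[D→φ1] = [14, 8, 10]
r14 m[M→φ1] = [9, 7, 10]
r14 m[M→φ2] = [9, 14, 12]
r15 m[φ0→A] = [10, 9, 12]
r15 m[φ0→D] = [15, 9, 11]
r15 m[φ1→D] = [10, 10, 12]
r15 m[φ1→M] = [9, 14, 12]
r15 m[φ2→A] = [13, 12, 10]
r15 m[φ2→M] = [11, 9, 12]
r15 m[A→φ0] = [10, 9, 7]
r15 m[A→φ2] = [9, 8, 11]
r15 m[D→φ0] = [9, 9, 11]
r15 m[D→φ1] = [14, 8, 10]
r15 m[M→φ1] = [9, 7, 10]
r15 m[M→φ2] = [9, 14, 12]
r16 m[φ0→A] = [10, 9, 12]
r16 m[φ0→D] = [15, 9, 11]
r16 m[φ1→D] = [10, 10, 12]
r16 m[φ1→M] = [9, 14, 12]
r16 m[φ2→A] = [13, 12, 10]
r16 m[φ2→M] = [11, 9, 12]
r16 m[A→φ0] = [13, 12, 10]
r16 m[A→φ2] = [10, 9, 12]
r16 m[D→φ0] = [10, 10, 12]
r16 m[D→φ1] = [15, 9, 11]
r16 m[M→φ1] = [11, 9, 12]
r16 m[M→φ2] = [9, 14, 12]

message @ round 16 = [10, 10, 12]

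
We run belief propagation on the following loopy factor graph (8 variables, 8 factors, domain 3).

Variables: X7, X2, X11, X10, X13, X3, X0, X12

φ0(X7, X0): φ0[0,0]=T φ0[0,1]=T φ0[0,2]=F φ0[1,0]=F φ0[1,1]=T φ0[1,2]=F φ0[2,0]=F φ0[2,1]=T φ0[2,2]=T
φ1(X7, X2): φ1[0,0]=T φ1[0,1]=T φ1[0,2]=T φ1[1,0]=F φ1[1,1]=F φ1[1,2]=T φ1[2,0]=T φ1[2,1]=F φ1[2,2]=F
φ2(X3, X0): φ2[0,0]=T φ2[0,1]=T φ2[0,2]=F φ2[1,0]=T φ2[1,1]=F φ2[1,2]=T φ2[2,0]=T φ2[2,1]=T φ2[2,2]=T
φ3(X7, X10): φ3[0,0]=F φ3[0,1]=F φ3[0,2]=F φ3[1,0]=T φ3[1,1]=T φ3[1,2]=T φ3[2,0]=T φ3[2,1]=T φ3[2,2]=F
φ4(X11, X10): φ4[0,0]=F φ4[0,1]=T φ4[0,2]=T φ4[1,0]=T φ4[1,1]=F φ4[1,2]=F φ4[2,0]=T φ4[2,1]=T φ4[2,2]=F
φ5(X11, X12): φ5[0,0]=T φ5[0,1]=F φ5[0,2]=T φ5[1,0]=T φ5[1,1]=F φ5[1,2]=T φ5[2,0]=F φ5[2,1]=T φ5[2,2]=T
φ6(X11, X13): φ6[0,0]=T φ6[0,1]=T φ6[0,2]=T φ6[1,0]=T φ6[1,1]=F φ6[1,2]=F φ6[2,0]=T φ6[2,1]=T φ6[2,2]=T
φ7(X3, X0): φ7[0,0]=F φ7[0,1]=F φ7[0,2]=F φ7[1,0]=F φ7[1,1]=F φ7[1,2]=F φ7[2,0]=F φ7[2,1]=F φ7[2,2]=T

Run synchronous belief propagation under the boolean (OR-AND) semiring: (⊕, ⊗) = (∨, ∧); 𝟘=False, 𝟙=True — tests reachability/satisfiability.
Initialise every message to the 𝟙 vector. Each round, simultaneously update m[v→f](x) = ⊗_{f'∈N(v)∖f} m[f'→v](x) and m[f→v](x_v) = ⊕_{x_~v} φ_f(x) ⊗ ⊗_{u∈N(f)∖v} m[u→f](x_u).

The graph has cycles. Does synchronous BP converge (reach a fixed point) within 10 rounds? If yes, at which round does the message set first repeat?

CONVERGED at round 7

init: all messages = 𝟙 over 3 values
r1 m[φ0→X7] = [T, T, T]
r1 m[φ0→X0] = [T, T, T]
r1 m[φ1→X7] = [T, T, T]
r1 m[φ1→X2] = [T, T, T]
r1 m[φ2→X3] = [T, T, T]
r1 m[φ2→X0] = [T, T, T]
r1 m[φ3→X7] = [F, T, T]
r1 m[φ3→X10] = [T, T, T]
r1 m[φ4→X11] = [T, T, T]
r1 m[φ4→X10] = [T, T, T]
r1 m[φ5→X11] = [T, T, T]
r1 m[φ5→X12] = [T, T, T]
r1 m[φ6→X11] = [T, T, T]
r1 m[φ6→X13] = [T, T, T]
r1 m[φ7→X3] = [F, F, T]
r1 m[φ7→X0] = [F, F, T]
r1 m[X7→φ0] = [T, T, T]
r1 m[X7→φ1] = [T, T, T]
r1 m[X7→φ3] = [T, T, T]
r1 m[X2→φ1] = [T, T, T]
r1 m[X11→φ4] = [T, T, T]
r1 m[X11→φ5] = [T, T, T]
r1 m[X11→φ6] = [T, T, T]
r1 m[X10→φ3] = [T, T, T]
r1 m[X10→φ4] = [T, T, T]
r1 m[X13→φ6] = [T, T, T]
r1 m[X3→φ2] = [T, T, T]
r1 m[X3→φ7] = [T, T, T]
r1 m[X0→φ0] = [T, T, T]
r1 m[X0→φ2] = [T, T, T]
r1 m[X0→φ7] = [T, T, T]
r1 m[X12→φ5] = [T, T, T]
r2 m[φ0→X7] = [T, T, T]
r2 m[φ0→X0] = [T, T, T]
r2 m[φ1→X7] = [T, T, T]
r2 m[φ1→X2] = [T, T, T]
r2 m[φ2→X3] = [T, T, T]
r2 m[φ2→X0] = [T, T, T]
r2 m[φ3→X7] = [F, T, T]
r2 m[φ3→X10] = [T, T, T]
r2 m[φ4→X11] = [T, T, T]
r2 m[φ4→X10] = [T, T, T]
r2 m[φ5→X11] = [T, T, T]
r2 m[φ5→X12] = [T, T, T]
r2 m[φ6→X11] = [T, T, T]
r2 m[φ6→X13] = [T, T, T]
r2 m[φ7→X3] = [F, F, T]
r2 m[φ7→X0] = [F, F, T]
r2 m[X7→φ0] = [F, T, T]
r2 m[X7→φ1] = [F, T, T]
r2 m[X7→φ3] = [T, T, T]
r2 m[X2→φ1] = [T, T, T]
r2 m[X11→φ4] = [T, T, T]
r2 m[X11→φ5] = [T, T, T]
r2 m[X11→φ6] = [T, T, T]
r2 m[X10→φ3] = [T, T, T]
r2 m[X10→φ4] = [T, T, T]
r2 m[X13→φ6] = [T, T, T]
r2 m[X3→φ2] = [F, F, T]
r2 m[X3→φ7] = [T, T, T]
r2 m[X0→φ0] = [F, F, T]
r2 m[X0→φ2] = [F, F, T]
r2 m[X0→φ7] = [T, T, T]
r2 m[X12→φ5] = [T, T, T]
r3 m[φ0→X7] = [F, F, T]
r3 m[φ0→X0] = [F, T, T]
r3 m[φ1→X7] = [T, T, T]
r3 m[φ1→X2] = [T, F, T]
r3 m[φ2→X3] = [F, T, T]
r3 m[φ2→X0] = [T, T, T]
r3 m[φ3→X7] = [F, T, T]
r3 m[φ3→X10] = [T, T, T]
r3 m[φ4→X11] = [T, T, T]
r3 m[φ4→X10] = [T, T, T]
r3 m[φ5→X11] = [T, T, T]
r3 m[φ5→X12] = [T, T, T]
r3 m[φ6→X11] = [T, T, T]
r3 m[φ6→X13] = [T, T, T]
r3 m[φ7→X3] = [F, F, T]
r3 m[φ7→X0] = [F, F, T]
r3 m[X7→φ0] = [F, T, T]
r3 m[X7→φ1] = [F, T, T]
r3 m[X7→φ3] = [T, T, T]
r3 m[X2→φ1] = [T, T, T]
r3 m[X11→φ4] = [T, T, T]
r3 m[X11→φ5] = [T, T, T]
r3 m[X11→φ6] = [T, T, T]
r3 m[X10→φ3] = [T, T, T]
r3 m[X10→φ4] = [T, T, T]
r3 m[X13→φ6] = [T, T, T]
r3 m[X3→φ2] = [F, F, T]
r3 m[X3→φ7] = [T, T, T]
r3 m[X0→φ0] = [F, F, T]
r3 m[X0→φ2] = [F, F, T]
r3 m[X0→φ7] = [T, T, T]
r3 m[X12→φ5] = [T, T, T]
r4 m[φ0→X7] = [F, F, T]
r4 m[φ0→X0] = [F, T, T]
r4 m[φ1→X7] = [T, T, T]
r4 m[φ1→X2] = [T, F, T]
r4 m[φ2→X3] = [F, T, T]
r4 m[φ2→X0] = [T, T, T]
r4 m[φ3→X7] = [F, T, T]
r4 m[φ3→X10] = [T, T, T]
r4 m[φ4→X11] = [T, T, T]
r4 m[φ4→X10] = [T, T, T]
r4 m[φ5→X11] = [T, T, T]
r4 m[φ5→X12] = [T, T, T]
r4 m[φ6→X11] = [T, T, T]
r4 m[φ6→X13] = [T, T, T]
r4 m[φ7→X3] = [F, F, T]
r4 m[φ7→X0] = [F, F, T]
r4 m[X7→φ0] = [F, T, T]
r4 m[X7→φ1] = [F, F, T]
r4 m[X7→φ3] = [F, F, T]
r4 m[X2→φ1] = [T, T, T]
r4 m[X11→φ4] = [T, T, T]
r4 m[X11→φ5] = [T, T, T]
r4 m[X11→φ6] = [T, T, T]
r4 m[X10→φ3] = [T, T, T]
r4 m[X10→φ4] = [T, T, T]
r4 m[X13→φ6] = [T, T, T]
r4 m[X3→φ2] = [F, F, T]
r4 m[X3→φ7] = [F, T, T]
r4 m[X0→φ0] = [F, F, T]
r4 m[X0→φ2] = [F, F, T]
r4 m[X0→φ7] = [F, T, T]
r4 m[X12→φ5] = [T, T, T]
r5 m[φ0→X7] = [F, F, T]
r5 m[φ0→X0] = [F, T, T]
r5 m[φ1→X7] = [T, T, T]
r5 m[φ1→X2] = [T, F, F]
r5 m[φ2→X3] = [F, T, T]
r5 m[φ2→X0] = [T, T, T]
r5 m[φ3→X7] = [F, T, T]
r5 m[φ3→X10] = [T, T, F]
r5 m[φ4→X11] = [T, T, T]
r5 m[φ4→X10] = [T, T, T]
r5 m[φ5→X11] = [T, T, T]
r5 m[φ5→X12] = [T, T, T]
r5 m[φ6→X11] = [T, T, T]
r5 m[φ6→X13] = [T, T, T]
r5 m[φ7→X3] = [F, F, T]
r5 m[φ7→X0] = [F, F, T]
r5 m[X7→φ0] = [F, T, T]
r5 m[X7→φ1] = [F, F, T]
r5 m[X7→φ3] = [F, F, T]
r5 m[X2→φ1] = [T, T, T]
r5 m[X11→φ4] = [T, T, T]
r5 m[X11→φ5] = [T, T, T]
r5 m[X11→φ6] = [T, T, T]
r5 m[X10→φ3] = [T, T, T]
r5 m[X10→φ4] = [T, T, T]
r5 m[X13→φ6] = [T, T, T]
r5 m[X3→φ2] = [F, F, T]
r5 m[X3→φ7] = [F, T, T]
r5 m[X0→φ0] = [F, F, T]
r5 m[X0→φ2] = [F, F, T]
r5 m[X0→φ7] = [F, T, T]
r5 m[X12→φ5] = [T, T, T]
r6 m[φ0→X7] = [F, F, T]
r6 m[φ0→X0] = [F, T, T]
r6 m[φ1→X7] = [T, T, T]
r6 m[φ1→X2] = [T, F, F]
r6 m[φ2→X3] = [F, T, T]
r6 m[φ2→X0] = [T, T, T]
r6 m[φ3→X7] = [F, T, T]
r6 m[φ3→X10] = [T, T, F]
r6 m[φ4→X11] = [T, T, T]
r6 m[φ4→X10] = [T, T, T]
r6 m[φ5→X11] = [T, T, T]
r6 m[φ5→X12] = [T, T, T]
r6 m[φ6→X11] = [T, T, T]
r6 m[φ6→X13] = [T, T, T]
r6 m[φ7→X3] = [F, F, T]
r6 m[φ7→X0] = [F, F, T]
r6 m[X7→φ0] = [F, T, T]
r6 m[X7→φ1] = [F, F, T]
r6 m[X7→φ3] = [F, F, T]
r6 m[X2→φ1] = [T, T, T]
r6 m[X11→φ4] = [T, T, T]
r6 m[X11→φ5] = [T, T, T]
r6 m[X11→φ6] = [T, T, T]
r6 m[X10→φ3] = [T, T, T]
r6 m[X10→φ4] = [T, T, F]
r6 m[X13→φ6] = [T, T, T]
r6 m[X3→φ2] = [F, F, T]
r6 m[X3→φ7] = [F, T, T]
r6 m[X0→φ0] = [F, F, T]
r6 m[X0→φ2] = [F, F, T]
r6 m[X0→φ7] = [F, T, T]
r6 m[X12→φ5] = [T, T, T]
r7 m[φ0→X7] = [F, F, T]
r7 m[φ0→X0] = [F, T, T]
r7 m[φ1→X7] = [T, T, T]
r7 m[φ1→X2] = [T, F, F]
r7 m[φ2→X3] = [F, T, T]
r7 m[φ2→X0] = [T, T, T]
r7 m[φ3→X7] = [F, T, T]
r7 m[φ3→X10] = [T, T, F]
r7 m[φ4→X11] = [T, T, T]
r7 m[φ4→X10] = [T, T, T]
r7 m[φ5→X11] = [T, T, T]
r7 m[φ5→X12] = [T, T, T]
r7 m[φ6→X11] = [T, T, T]
r7 m[φ6→X13] = [T, T, T]
r7 m[φ7→X3] = [F, F, T]
r7 m[φ7→X0] = [F, F, T]
r7 m[X7→φ0] = [F, T, T]
r7 m[X7→φ1] = [F, F, T]
r7 m[X7→φ3] = [F, F, T]
r7 m[X2→φ1] = [T, T, T]
r7 m[X11→φ4] = [T, T, T]
r7 m[X11→φ5] = [T, T, T]
r7 m[X11→φ6] = [T, T, T]
r7 m[X10→φ3] = [T, T, T]
r7 m[X10→φ4] = [T, T, F]
r7 m[X13→φ6] = [T, T, T]
r7 m[X3→φ2] = [F, F, T]
r7 m[X3→φ7] = [F, T, T]
r7 m[X0→φ0] = [F, F, T]
r7 m[X0→φ2] = [F, F, T]
r7 m[X0→φ7] = [F, T, T]
r7 m[X12→φ5] = [T, T, T]
fixed point reached at round 7
messages reach a fixed point at round 7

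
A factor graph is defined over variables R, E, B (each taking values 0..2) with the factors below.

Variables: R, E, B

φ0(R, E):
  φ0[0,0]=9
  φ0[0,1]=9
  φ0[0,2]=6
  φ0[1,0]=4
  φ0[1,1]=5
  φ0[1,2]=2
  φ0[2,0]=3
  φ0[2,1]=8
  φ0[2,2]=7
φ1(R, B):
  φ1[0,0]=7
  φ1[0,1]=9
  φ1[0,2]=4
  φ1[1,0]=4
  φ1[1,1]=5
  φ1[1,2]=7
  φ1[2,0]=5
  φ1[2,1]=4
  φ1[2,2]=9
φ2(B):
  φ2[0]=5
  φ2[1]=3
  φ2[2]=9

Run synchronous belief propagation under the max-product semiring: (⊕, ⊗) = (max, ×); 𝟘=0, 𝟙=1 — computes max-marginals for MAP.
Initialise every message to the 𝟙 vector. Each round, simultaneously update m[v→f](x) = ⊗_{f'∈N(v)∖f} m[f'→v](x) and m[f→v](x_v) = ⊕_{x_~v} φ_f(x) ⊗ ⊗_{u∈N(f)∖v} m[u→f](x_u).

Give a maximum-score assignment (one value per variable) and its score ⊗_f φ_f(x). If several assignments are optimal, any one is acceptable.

init: all messages = 𝟙 over 3 values
r1 m[φ0→R] = [9, 5, 8]
r1 m[φ0→E] = [9, 9, 7]
r1 m[φ1→R] = [9, 7, 9]
r1 m[φ1→B] = [7, 9, 9]
r1 m[φ2→B] = [5, 3, 9]
r1 m[R→φ0] = [1, 1, 1]
r1 m[R→φ1] = [1, 1, 1]
r1 m[E→φ0] = [1, 1, 1]
r1 m[B→φ1] = [1, 1, 1]
r1 m[B→φ2] = [1, 1, 1]
r2 m[φ0→R] = [9, 5, 8]
r2 m[φ0→E] = [9, 9, 7]
r2 m[φ1→R] = [9, 7, 9]
r2 m[φ1→B] = [7, 9, 9]
r2 m[φ2→B] = [5, 3, 9]
r2 m[R→φ0] = [9, 7, 9]
r2 m[R→φ1] = [9, 5, 8]
r2 m[E→φ0] = [1, 1, 1]
r2 m[B→φ1] = [5, 3, 9]
r2 m[B→φ2] = [7, 9, 9]
r3 m[φ0→R] = [9, 5, 8]
r3 m[φ0→E] = [81, 81, 63]
r3 m[φ1→R] = [36, 63, 81]
r3 m[φ1→B] = [63, 81, 72]
r3 m[φ2→B] = [5, 3, 9]
r3 m[R→φ0] = [9, 7, 9]
r3 m[R→φ1] = [9, 5, 8]
r3 m[E→φ0] = [1, 1, 1]
r3 m[B→φ1] = [5, 3, 9]
r3 m[B→φ2] = [7, 9, 9]
r4 m[φ0→R] = [9, 5, 8]
r4 m[φ0→E] = [81, 81, 63]
r4 m[φ1→R] = [36, 63, 81]
r4 m[φ1→B] = [63, 81, 72]
r4 m[φ2→B] = [5, 3, 9]
r4 m[R→φ0] = [36, 63, 81]
r4 m[R→φ1] = [9, 5, 8]
r4 m[E→φ0] = [1, 1, 1]
r4 m[B→φ1] = [5, 3, 9]
r4 m[B→φ2] = [63, 81, 72]
r5 m[φ0→R] = [9, 5, 8]
r5 m[φ0→E] = [324, 648, 567]
r5 m[φ1→R] = [36, 63, 81]
r5 m[φ1→B] = [63, 81, 72]
r5 m[φ2→B] = [5, 3, 9]
r5 m[R→φ0] = [36, 63, 81]
r5 m[R→φ1] = [9, 5, 8]
r5 m[E→φ0] = [1, 1, 1]
r5 m[B→φ1] = [5, 3, 9]
r5 m[B→φ2] = [63, 81, 72]
r6 m[φ0→R] = [9, 5, 8]
r6 m[φ0→E] = [324, 648, 567]
r6 m[φ1→R] = [36, 63, 81]
r6 m[φ1→B] = [63, 81, 72]
r6 m[φ2→B] = [5, 3, 9]
r6 m[R→φ0] = [36, 63, 81]
r6 m[R→φ1] = [9, 5, 8]
r6 m[E→φ0] = [1, 1, 1]
r6 m[B→φ1] = [5, 3, 9]
r6 m[B→φ2] = [63, 81, 72]
fixed point reached at round 6
traceback from R: (R=2, E=1, B=2), score=648

assignment: (R=2, E=1, B=2); score = 648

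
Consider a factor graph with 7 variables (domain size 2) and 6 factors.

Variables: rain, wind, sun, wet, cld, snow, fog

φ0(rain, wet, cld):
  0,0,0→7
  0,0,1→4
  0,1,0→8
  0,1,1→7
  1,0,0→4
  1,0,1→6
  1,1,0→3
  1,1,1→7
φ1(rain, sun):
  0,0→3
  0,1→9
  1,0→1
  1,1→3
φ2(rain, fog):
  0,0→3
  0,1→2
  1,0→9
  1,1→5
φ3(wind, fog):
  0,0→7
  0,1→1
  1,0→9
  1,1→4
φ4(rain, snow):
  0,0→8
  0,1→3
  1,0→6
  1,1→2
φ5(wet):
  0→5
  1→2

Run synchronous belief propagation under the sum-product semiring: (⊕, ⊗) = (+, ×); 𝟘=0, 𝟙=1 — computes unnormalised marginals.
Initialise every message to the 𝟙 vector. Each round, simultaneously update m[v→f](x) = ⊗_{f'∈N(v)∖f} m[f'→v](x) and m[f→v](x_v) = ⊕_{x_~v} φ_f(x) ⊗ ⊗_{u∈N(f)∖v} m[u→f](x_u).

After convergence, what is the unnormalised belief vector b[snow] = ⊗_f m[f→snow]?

init: all messages = 𝟙 over 2 values
r1 m[φ0→rain] = [26, 20]
r1 m[φ0→wet] = [21, 25]
r1 m[φ0→cld] = [22, 24]
r1 m[φ1→rain] = [12, 4]
r1 m[φ1→sun] = [4, 12]
r1 m[φ2→rain] = [5, 14]
r1 m[φ2→fog] = [12, 7]
r1 m[φ3→wind] = [8, 13]
r1 m[φ3→fog] = [16, 5]
r1 m[φ4→rain] = [11, 8]
r1 m[φ4→snow] = [14, 5]
r1 m[φ5→wet] = [5, 2]
r1 m[rain→φ0] = [1, 1]
r1 m[rain→φ1] = [1, 1]
r1 m[rain→φ2] = [1, 1]
r1 m[rain→φ4] = [1, 1]
r1 m[wind→φ3] = [1, 1]
r1 m[sun→φ1] = [1, 1]
r1 m[wet→φ0] = [1, 1]
r1 m[wet→φ5] = [1, 1]
r1 m[cld→φ0] = [1, 1]
r1 m[snow→φ4] = [1, 1]
r1 m[fog→φ2] = [1, 1]
r1 m[fog→φ3] = [1, 1]
r2 m[φ0→rain] = [26, 20]
r2 m[φ0→wet] = [21, 25]
r2 m[φ0→cld] = [22, 24]
r2 m[φ1→rain] = [12, 4]
r2 m[φ1→sun] = [4, 12]
r2 m[φ2→rain] = [5, 14]
r2 m[φ2→fog] = [12, 7]
r2 m[φ3→wind] = [8, 13]
r2 m[φ3→fog] = [16, 5]
r2 m[φ4→rain] = [11, 8]
r2 m[φ4→snow] = [14, 5]
r2 m[φ5→wet] = [5, 2]
r2 m[rain→φ0] = [660, 448]
r2 m[rain→φ1] = [1430, 2240]
r2 m[rain→φ2] = [3432, 640]
r2 m[rain→φ4] = [1560, 1120]
r2 m[wind→φ3] = [1, 1]
r2 m[sun→φ1] = [1, 1]
r2 m[wet→φ0] = [5, 2]
r2 m[wet→φ5] = [21, 25]
r2 m[cld→φ0] = [1, 1]
r2 m[snow→φ4] = [1, 1]
r2 m[fog→φ2] = [16, 5]
r2 m[fog→φ3] = [12, 7]
r3 m[φ0→rain] = [85, 70]
r3 m[φ0→wet] = [11740, 14380]
r3 m[φ0→cld] = [45308, 42152]
r3 m[φ1→rain] = [12, 4]
r3 m[φ1→sun] = [6530, 19590]
r3 m[φ2→rain] = [58, 169]
r3 m[φ2→fog] = [16056, 10064]
r3 m[φ3→wind] = [91, 136]
r3 m[φ3→fog] = [16, 5]
r3 m[φ4→rain] = [11, 8]
r3 m[φ4→snow] = [19200, 6920]
r3 m[φ5→wet] = [5, 2]
r3 m[rain→φ0] = [660, 448]
r3 m[rain→φ1] = [1430, 2240]
r3 m[rain→φ2] = [3432, 640]
r3 m[rain→φ4] = [1560, 1120]
r3 m[wind→φ3] = [1, 1]
r3 m[sun→φ1] = [1, 1]
r3 m[wet→φ0] = [5, 2]
r3 m[wet→φ5] = [21, 25]
r3 m[cld→φ0] = [1, 1]
r3 m[snow→φ4] = [1, 1]
r3 m[fog→φ2] = [16, 5]
r3 m[fog→φ3] = [12, 7]
r4 m[φ0→rain] = [85, 70]
r4 m[φ0→wet] = [11740, 14380]
r4 m[φ0→cld] = [45308, 42152]
r4 m[φ1→rain] = [12, 4]
r4 m[φ1→sun] = [6530, 19590]
r4 m[φ2→rain] = [58, 169]
r4 m[φ2→fog] = [16056, 10064]
r4 m[φ3→wind] = [91, 136]
r4 m[φ3→fog] = [16, 5]
r4 m[φ4→rain] = [11, 8]
r4 m[φ4→snow] = [19200, 6920]
r4 m[φ5→wet] = [5, 2]
r4 m[rain→φ0] = [7656, 5408]
r4 m[rain→φ1] = [54230, 94640]
r4 m[rain→φ2] = [11220, 2240]
r4 m[rain→φ4] = [59160, 47320]
r4 m[wind→φ3] = [1, 1]
r4 m[sun→φ1] = [1, 1]
r4 m[wet→φ0] = [5, 2]
r4 m[wet→φ5] = [11740, 14380]
r4 m[cld→φ0] = [1, 1]
r4 m[snow→φ4] = [1, 1]
r4 m[fog→φ2] = [16, 5]
r4 m[fog→φ3] = [16056, 10064]
r5 m[φ0→rain] = [85, 70]
r5 m[φ0→wet] = [138296, 168920]
r5 m[φ0→cld] = [531064, 498256]
r5 m[φ1→rain] = [12, 4]
r5 m[φ1→sun] = [257330, 771990]
r5 m[φ2→rain] = [58, 169]
r5 m[φ2→fog] = [53820, 33640]
r5 m[φ3→wind] = [122456, 184760]
r5 m[φ3→fog] = [16, 5]
r5 m[φ4→rain] = [11, 8]
r5 m[φ4→snow] = [757200, 272120]
r5 m[φ5→wet] = [5, 2]
r5 m[rain→φ0] = [7656, 5408]
r5 m[rain→φ1] = [54230, 94640]
r5 m[rain→φ2] = [11220, 2240]
r5 m[rain→φ4] = [59160, 47320]
r5 m[wind→φ3] = [1, 1]
r5 m[sun→φ1] = [1, 1]
r5 m[wet→φ0] = [5, 2]
r5 m[wet→φ5] = [11740, 14380]
r5 m[cld→φ0] = [1, 1]
r5 m[snow→φ4] = [1, 1]
r5 m[fog→φ2] = [16, 5]
r5 m[fog→φ3] = [16056, 10064]
r6 m[φ0→rain] = [85, 70]
r6 m[φ0→wet] = [138296, 168920]
r6 m[φ0→cld] = [531064, 498256]
r6 m[φ1→rain] = [12, 4]
r6 m[φ1→sun] = [257330, 771990]
r6 m[φ2→rain] = [58, 169]
r6 m[φ2→fog] = [53820, 33640]
r6 m[φ3→wind] = [122456, 184760]
r6 m[φ3→fog] = [16, 5]
r6 m[φ4→rain] = [11, 8]
r6 m[φ4→snow] = [757200, 272120]
r6 m[φ5→wet] = [5, 2]
r6 m[rain→φ0] = [7656, 5408]
r6 m[rain→φ1] = [54230, 94640]
r6 m[rain→φ2] = [11220, 2240]
r6 m[rain→φ4] = [59160, 47320]
r6 m[wind→φ3] = [1, 1]
r6 m[sun→φ1] = [1, 1]
r6 m[wet→φ0] = [5, 2]
r6 m[wet→φ5] = [138296, 168920]
r6 m[cld→φ0] = [1, 1]
r6 m[snow→φ4] = [1, 1]
r6 m[fog→φ2] = [16, 5]
r6 m[fog→φ3] = [53820, 33640]
r7 m[φ0→rain] = [85, 70]
r7 m[φ0→wet] = [138296, 168920]
r7 m[φ0→cld] = [531064, 498256]
r7 m[φ1→rain] = [12, 4]
r7 m[φ1→sun] = [257330, 771990]
r7 m[φ2→rain] = [58, 169]
r7 m[φ2→fog] = [53820, 33640]
r7 m[φ3→wind] = [410380, 618940]
r7 m[φ3→fog] = [16, 5]
r7 m[φ4→rain] = [11, 8]
r7 m[φ4→snow] = [757200, 272120]
r7 m[φ5→wet] = [5, 2]
r7 m[rain→φ0] = [7656, 5408]
r7 m[rain→φ1] = [54230, 94640]
r7 m[rain→φ2] = [11220, 2240]
r7 m[rain→φ4] = [59160, 47320]
r7 m[wind→φ3] = [1, 1]
r7 m[sun→φ1] = [1, 1]
r7 m[wet→φ0] = [5, 2]
r7 m[wet→φ5] = [138296, 168920]
r7 m[cld→φ0] = [1, 1]
r7 m[snow→φ4] = [1, 1]
r7 m[fog→φ2] = [16, 5]
r7 m[fog→φ3] = [53820, 33640]
r8 m[φ0→rain] = [85, 70]
r8 m[φ0→wet] = [138296, 168920]
r8 m[φ0→cld] = [531064, 498256]
r8 m[φ1→rain] = [12, 4]
r8 m[φ1→sun] = [257330, 771990]
r8 m[φ2→rain] = [58, 169]
r8 m[φ2→fog] = [53820, 33640]
r8 m[φ3→wind] = [410380, 618940]
r8 m[φ3→fog] = [16, 5]
r8 m[φ4→rain] = [11, 8]
r8 m[φ4→snow] = [757200, 272120]
r8 m[φ5→wet] = [5, 2]
r8 m[rain→φ0] = [7656, 5408]
r8 m[rain→φ1] = [54230, 94640]
r8 m[rain→φ2] = [11220, 2240]
r8 m[rain→φ4] = [59160, 47320]
r8 m[wind→φ3] = [1, 1]
r8 m[sun→φ1] = [1, 1]
r8 m[wet→φ0] = [5, 2]
r8 m[wet→φ5] = [138296, 168920]
r8 m[cld→φ0] = [1, 1]
r8 m[snow→φ4] = [1, 1]
r8 m[fog→φ2] = [16, 5]
r8 m[fog→φ3] = [53820, 33640]
fixed point reached at round 8
b[snow] = ⊗ incoming = [757200, 272120]

b[snow] = [757200, 272120]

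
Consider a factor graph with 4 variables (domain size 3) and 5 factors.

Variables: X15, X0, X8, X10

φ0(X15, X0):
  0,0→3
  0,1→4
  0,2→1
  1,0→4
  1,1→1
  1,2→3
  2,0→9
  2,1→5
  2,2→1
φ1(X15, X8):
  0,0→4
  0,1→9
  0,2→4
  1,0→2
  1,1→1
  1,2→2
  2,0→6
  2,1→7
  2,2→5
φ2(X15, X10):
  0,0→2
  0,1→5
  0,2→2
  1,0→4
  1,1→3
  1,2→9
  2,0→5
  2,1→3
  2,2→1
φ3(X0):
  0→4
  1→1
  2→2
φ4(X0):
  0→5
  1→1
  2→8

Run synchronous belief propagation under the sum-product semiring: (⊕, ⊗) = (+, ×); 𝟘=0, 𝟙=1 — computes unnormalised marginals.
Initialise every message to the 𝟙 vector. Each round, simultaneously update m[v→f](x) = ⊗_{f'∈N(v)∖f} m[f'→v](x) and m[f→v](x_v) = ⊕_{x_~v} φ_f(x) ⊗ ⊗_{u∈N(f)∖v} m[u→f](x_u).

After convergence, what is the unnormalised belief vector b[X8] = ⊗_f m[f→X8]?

b[X8] = [17862, 21207, 16053]

init: all messages = 𝟙 over 3 values
r1 m[φ0→X15] = [8, 8, 15]
r1 m[φ0→X0] = [16, 10, 5]
r1 m[φ1→X15] = [17, 5, 18]
r1 m[φ1→X8] = [12, 17, 11]
r1 m[φ2→X15] = [9, 16, 9]
r1 m[φ2→X10] = [11, 11, 12]
r1 m[φ3→X0] = [4, 1, 2]
r1 m[φ4→X0] = [5, 1, 8]
r1 m[X15→φ0] = [1, 1, 1]
r1 m[X15→φ1] = [1, 1, 1]
r1 m[X15→φ2] = [1, 1, 1]
r1 m[X0→φ0] = [1, 1, 1]
r1 m[X0→φ3] = [1, 1, 1]
r1 m[X0→φ4] = [1, 1, 1]
r1 m[X8→φ1] = [1, 1, 1]
r1 m[X10→φ2] = [1, 1, 1]
r2 m[φ0→X15] = [8, 8, 15]
r2 m[φ0→X0] = [16, 10, 5]
r2 m[φ1→X15] = [17, 5, 18]
r2 m[φ1→X8] = [12, 17, 11]
r2 m[φ2→X15] = [9, 16, 9]
r2 m[φ2→X10] = [11, 11, 12]
r2 m[φ3→X0] = [4, 1, 2]
r2 m[φ4→X0] = [5, 1, 8]
r2 m[X15→φ0] = [153, 80, 162]
r2 m[X15→φ1] = [72, 128, 135]
r2 m[X15→φ2] = [136, 40, 270]
r2 m[X0→φ0] = [20, 1, 16]
r2 m[X0→φ3] = [80, 10, 40]
r2 m[X0→φ4] = [64, 10, 10]
r2 m[X8→φ1] = [1, 1, 1]
r2 m[X10→φ2] = [1, 1, 1]
r3 m[φ0→X15] = [80, 129, 201]
r3 m[φ0→X0] = [2237, 1502, 555]
r3 m[φ1→X15] = [17, 5, 18]
r3 m[φ1→X8] = [1354, 1721, 1219]
r3 m[φ2→X15] = [9, 16, 9]
r3 m[φ2→X10] = [1782, 1610, 902]
r3 m[φ3→X0] = [4, 1, 2]
r3 m[φ4→X0] = [5, 1, 8]
r3 m[X15→φ0] = [153, 80, 162]
r3 m[X15→φ1] = [72, 128, 135]
r3 m[X15→φ2] = [136, 40, 270]
r3 m[X0→φ0] = [20, 1, 16]
r3 m[X0→φ3] = [80, 10, 40]
r3 m[X0→φ4] = [64, 10, 10]
r3 m[X8→φ1] = [1, 1, 1]
r3 m[X10→φ2] = [1, 1, 1]
r4 m[φ0→X15] = [80, 129, 201]
r4 m[φ0→X0] = [2237, 1502, 555]
r4 m[φ1→X15] = [17, 5, 18]
r4 m[φ1→X8] = [1354, 1721, 1219]
r4 m[φ2→X15] = [9, 16, 9]
r4 m[φ2→X10] = [1782, 1610, 902]
r4 m[φ3→X0] = [4, 1, 2]
r4 m[φ4→X0] = [5, 1, 8]
r4 m[X15→φ0] = [153, 80, 162]
r4 m[X15→φ1] = [720, 2064, 1809]
r4 m[X15→φ2] = [1360, 645, 3618]
r4 m[X0→φ0] = [20, 1, 16]
r4 m[X0→φ3] = [11185, 1502, 4440]
r4 m[X0→φ4] = [8948, 1502, 1110]
r4 m[X8→φ1] = [1, 1, 1]
r4 m[X10→φ2] = [1, 1, 1]
r5 m[φ0→X15] = [80, 129, 201]
r5 m[φ0→X0] = [2237, 1502, 555]
r5 m[φ1→X15] = [17, 5, 18]
r5 m[φ1→X8] = [17862, 21207, 16053]
r5 m[φ2→X15] = [9, 16, 9]
r5 m[φ2→X10] = [23390, 19589, 12143]
r5 m[φ3→X0] = [4, 1, 2]
r5 m[φ4→X0] = [5, 1, 8]
r5 m[X15→φ0] = [153, 80, 162]
r5 m[X15→φ1] = [720, 2064, 1809]
r5 m[X15→φ2] = [1360, 645, 3618]
r5 m[X0→φ0] = [20, 1, 16]
r5 m[X0→φ3] = [11185, 1502, 4440]
r5 m[X0→φ4] = [8948, 1502, 1110]
r5 m[X8→φ1] = [1, 1, 1]
r5 m[X10→φ2] = [1, 1, 1]
r6 m[φ0→X15] = [80, 129, 201]
r6 m[φ0→X0] = [2237, 1502, 555]
r6 m[φ1→X15] = [17, 5, 18]
r6 m[φ1→X8] = [17862, 21207, 16053]
r6 m[φ2→X15] = [9, 16, 9]
r6 m[φ2→X10] = [23390, 19589, 12143]
r6 m[φ3→X0] = [4, 1, 2]
r6 m[φ4→X0] = [5, 1, 8]
r6 m[X15→φ0] = [153, 80, 162]
r6 m[X15→φ1] = [720, 2064, 1809]
r6 m[X15→φ2] = [1360, 645, 3618]
r6 m[X0→φ0] = [20, 1, 16]
r6 m[X0→φ3] = [11185, 1502, 4440]
r6 m[X0→φ4] = [8948, 1502, 1110]
r6 m[X8→φ1] = [1, 1, 1]
r6 m[X10→φ2] = [1, 1, 1]
fixed point reached at round 6
b[X8] = ⊗ incoming = [17862, 21207, 16053]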